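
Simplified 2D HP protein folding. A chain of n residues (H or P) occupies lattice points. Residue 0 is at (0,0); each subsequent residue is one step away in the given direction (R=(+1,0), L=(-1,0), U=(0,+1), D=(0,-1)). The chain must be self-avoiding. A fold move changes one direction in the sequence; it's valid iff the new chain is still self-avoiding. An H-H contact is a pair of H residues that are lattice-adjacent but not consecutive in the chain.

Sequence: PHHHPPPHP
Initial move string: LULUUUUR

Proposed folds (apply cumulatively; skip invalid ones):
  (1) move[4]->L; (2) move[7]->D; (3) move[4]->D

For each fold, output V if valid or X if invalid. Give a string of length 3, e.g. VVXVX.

Answer: VXX

Derivation:
Initial: LULUUUUR -> [(0, 0), (-1, 0), (-1, 1), (-2, 1), (-2, 2), (-2, 3), (-2, 4), (-2, 5), (-1, 5)]
Fold 1: move[4]->L => LULULUUR VALID
Fold 2: move[7]->D => LULULUUD INVALID (collision), skipped
Fold 3: move[4]->D => LULUDUUR INVALID (collision), skipped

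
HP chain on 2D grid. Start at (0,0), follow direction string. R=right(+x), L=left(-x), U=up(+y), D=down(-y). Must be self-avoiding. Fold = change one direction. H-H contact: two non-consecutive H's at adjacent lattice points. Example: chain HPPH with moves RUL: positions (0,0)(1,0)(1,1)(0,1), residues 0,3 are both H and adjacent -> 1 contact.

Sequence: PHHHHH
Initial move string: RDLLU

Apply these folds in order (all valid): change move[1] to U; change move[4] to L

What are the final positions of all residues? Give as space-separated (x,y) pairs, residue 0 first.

Answer: (0,0) (1,0) (1,1) (0,1) (-1,1) (-2,1)

Derivation:
Initial moves: RDLLU
Fold: move[1]->U => RULLU (positions: [(0, 0), (1, 0), (1, 1), (0, 1), (-1, 1), (-1, 2)])
Fold: move[4]->L => RULLL (positions: [(0, 0), (1, 0), (1, 1), (0, 1), (-1, 1), (-2, 1)])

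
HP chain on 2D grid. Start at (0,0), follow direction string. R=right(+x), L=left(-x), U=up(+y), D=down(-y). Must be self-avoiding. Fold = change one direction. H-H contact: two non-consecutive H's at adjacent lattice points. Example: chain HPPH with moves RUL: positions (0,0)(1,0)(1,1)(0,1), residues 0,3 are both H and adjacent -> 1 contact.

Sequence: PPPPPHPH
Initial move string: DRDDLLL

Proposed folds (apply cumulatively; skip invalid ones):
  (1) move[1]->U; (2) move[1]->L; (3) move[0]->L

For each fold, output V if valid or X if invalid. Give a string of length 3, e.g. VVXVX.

Answer: XVV

Derivation:
Initial: DRDDLLL -> [(0, 0), (0, -1), (1, -1), (1, -2), (1, -3), (0, -3), (-1, -3), (-2, -3)]
Fold 1: move[1]->U => DUDDLLL INVALID (collision), skipped
Fold 2: move[1]->L => DLDDLLL VALID
Fold 3: move[0]->L => LLDDLLL VALID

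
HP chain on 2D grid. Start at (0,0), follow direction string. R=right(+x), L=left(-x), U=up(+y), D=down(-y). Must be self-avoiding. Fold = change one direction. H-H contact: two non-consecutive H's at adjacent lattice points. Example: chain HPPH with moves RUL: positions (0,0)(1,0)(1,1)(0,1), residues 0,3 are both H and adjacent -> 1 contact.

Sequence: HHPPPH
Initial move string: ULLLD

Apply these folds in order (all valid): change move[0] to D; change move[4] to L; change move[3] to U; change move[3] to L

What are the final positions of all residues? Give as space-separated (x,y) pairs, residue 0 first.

Answer: (0,0) (0,-1) (-1,-1) (-2,-1) (-3,-1) (-4,-1)

Derivation:
Initial moves: ULLLD
Fold: move[0]->D => DLLLD (positions: [(0, 0), (0, -1), (-1, -1), (-2, -1), (-3, -1), (-3, -2)])
Fold: move[4]->L => DLLLL (positions: [(0, 0), (0, -1), (-1, -1), (-2, -1), (-3, -1), (-4, -1)])
Fold: move[3]->U => DLLUL (positions: [(0, 0), (0, -1), (-1, -1), (-2, -1), (-2, 0), (-3, 0)])
Fold: move[3]->L => DLLLL (positions: [(0, 0), (0, -1), (-1, -1), (-2, -1), (-3, -1), (-4, -1)])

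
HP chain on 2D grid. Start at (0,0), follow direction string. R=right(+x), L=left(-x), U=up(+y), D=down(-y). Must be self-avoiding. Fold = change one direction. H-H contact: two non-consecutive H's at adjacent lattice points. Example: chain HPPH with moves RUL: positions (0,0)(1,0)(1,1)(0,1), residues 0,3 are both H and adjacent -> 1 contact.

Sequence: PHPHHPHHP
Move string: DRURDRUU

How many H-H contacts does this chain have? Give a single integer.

Positions: [(0, 0), (0, -1), (1, -1), (1, 0), (2, 0), (2, -1), (3, -1), (3, 0), (3, 1)]
H-H contact: residue 4 @(2,0) - residue 7 @(3, 0)

Answer: 1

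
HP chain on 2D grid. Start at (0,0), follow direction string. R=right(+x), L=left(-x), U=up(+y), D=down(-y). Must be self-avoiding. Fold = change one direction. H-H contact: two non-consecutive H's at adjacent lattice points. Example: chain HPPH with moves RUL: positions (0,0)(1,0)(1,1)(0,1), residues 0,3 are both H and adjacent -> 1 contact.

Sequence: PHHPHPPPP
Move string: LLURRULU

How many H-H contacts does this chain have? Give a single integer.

Positions: [(0, 0), (-1, 0), (-2, 0), (-2, 1), (-1, 1), (0, 1), (0, 2), (-1, 2), (-1, 3)]
H-H contact: residue 1 @(-1,0) - residue 4 @(-1, 1)

Answer: 1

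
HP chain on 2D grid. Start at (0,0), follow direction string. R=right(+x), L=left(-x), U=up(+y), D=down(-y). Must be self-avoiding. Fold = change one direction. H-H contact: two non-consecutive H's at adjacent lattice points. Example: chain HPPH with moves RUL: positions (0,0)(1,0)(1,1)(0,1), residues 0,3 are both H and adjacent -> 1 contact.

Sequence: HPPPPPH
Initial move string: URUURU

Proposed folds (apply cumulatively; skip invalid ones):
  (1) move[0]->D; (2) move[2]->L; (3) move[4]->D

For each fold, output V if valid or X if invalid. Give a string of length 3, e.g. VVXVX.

Initial: URUURU -> [(0, 0), (0, 1), (1, 1), (1, 2), (1, 3), (2, 3), (2, 4)]
Fold 1: move[0]->D => DRUURU VALID
Fold 2: move[2]->L => DRLURU INVALID (collision), skipped
Fold 3: move[4]->D => DRUUDU INVALID (collision), skipped

Answer: VXX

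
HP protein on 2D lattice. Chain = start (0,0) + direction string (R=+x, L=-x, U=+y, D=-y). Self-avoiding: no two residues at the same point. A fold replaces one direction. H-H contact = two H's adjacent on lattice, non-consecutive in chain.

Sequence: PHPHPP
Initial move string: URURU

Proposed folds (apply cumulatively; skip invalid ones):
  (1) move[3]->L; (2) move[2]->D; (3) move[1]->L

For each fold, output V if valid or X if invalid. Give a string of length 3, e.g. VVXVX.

Initial: URURU -> [(0, 0), (0, 1), (1, 1), (1, 2), (2, 2), (2, 3)]
Fold 1: move[3]->L => URULU VALID
Fold 2: move[2]->D => URDLU INVALID (collision), skipped
Fold 3: move[1]->L => ULULU VALID

Answer: VXV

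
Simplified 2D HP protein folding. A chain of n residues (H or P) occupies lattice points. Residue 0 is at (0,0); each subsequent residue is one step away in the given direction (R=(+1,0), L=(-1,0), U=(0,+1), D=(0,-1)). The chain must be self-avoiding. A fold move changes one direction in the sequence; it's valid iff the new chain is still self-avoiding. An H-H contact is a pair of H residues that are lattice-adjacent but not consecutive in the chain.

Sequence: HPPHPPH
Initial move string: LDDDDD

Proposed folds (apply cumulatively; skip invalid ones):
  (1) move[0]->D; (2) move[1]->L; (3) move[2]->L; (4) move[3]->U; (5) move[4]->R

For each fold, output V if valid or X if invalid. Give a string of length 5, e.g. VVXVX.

Answer: VVVXV

Derivation:
Initial: LDDDDD -> [(0, 0), (-1, 0), (-1, -1), (-1, -2), (-1, -3), (-1, -4), (-1, -5)]
Fold 1: move[0]->D => DDDDDD VALID
Fold 2: move[1]->L => DLDDDD VALID
Fold 3: move[2]->L => DLLDDD VALID
Fold 4: move[3]->U => DLLUDD INVALID (collision), skipped
Fold 5: move[4]->R => DLLDRD VALID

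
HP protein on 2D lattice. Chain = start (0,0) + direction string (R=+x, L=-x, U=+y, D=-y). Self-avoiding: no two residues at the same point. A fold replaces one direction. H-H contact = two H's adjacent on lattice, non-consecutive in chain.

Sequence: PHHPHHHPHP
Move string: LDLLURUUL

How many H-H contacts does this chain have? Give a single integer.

Answer: 1

Derivation:
Positions: [(0, 0), (-1, 0), (-1, -1), (-2, -1), (-3, -1), (-3, 0), (-2, 0), (-2, 1), (-2, 2), (-3, 2)]
H-H contact: residue 1 @(-1,0) - residue 6 @(-2, 0)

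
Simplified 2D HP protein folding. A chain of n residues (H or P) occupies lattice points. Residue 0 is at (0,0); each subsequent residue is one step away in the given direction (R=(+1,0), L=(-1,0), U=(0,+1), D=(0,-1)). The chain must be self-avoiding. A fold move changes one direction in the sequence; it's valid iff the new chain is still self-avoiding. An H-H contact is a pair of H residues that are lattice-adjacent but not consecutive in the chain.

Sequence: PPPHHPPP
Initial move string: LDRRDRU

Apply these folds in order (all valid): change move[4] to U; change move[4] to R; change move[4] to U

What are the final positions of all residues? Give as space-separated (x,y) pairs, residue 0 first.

Initial moves: LDRRDRU
Fold: move[4]->U => LDRRURU (positions: [(0, 0), (-1, 0), (-1, -1), (0, -1), (1, -1), (1, 0), (2, 0), (2, 1)])
Fold: move[4]->R => LDRRRRU (positions: [(0, 0), (-1, 0), (-1, -1), (0, -1), (1, -1), (2, -1), (3, -1), (3, 0)])
Fold: move[4]->U => LDRRURU (positions: [(0, 0), (-1, 0), (-1, -1), (0, -1), (1, -1), (1, 0), (2, 0), (2, 1)])

Answer: (0,0) (-1,0) (-1,-1) (0,-1) (1,-1) (1,0) (2,0) (2,1)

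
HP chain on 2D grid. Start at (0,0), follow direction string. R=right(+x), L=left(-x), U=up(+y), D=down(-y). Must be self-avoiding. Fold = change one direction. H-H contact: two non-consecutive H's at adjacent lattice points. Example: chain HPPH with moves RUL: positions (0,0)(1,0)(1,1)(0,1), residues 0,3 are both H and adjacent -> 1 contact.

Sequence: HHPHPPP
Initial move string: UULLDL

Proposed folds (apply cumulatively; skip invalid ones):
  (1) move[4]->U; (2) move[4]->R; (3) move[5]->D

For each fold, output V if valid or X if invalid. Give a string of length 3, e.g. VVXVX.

Initial: UULLDL -> [(0, 0), (0, 1), (0, 2), (-1, 2), (-2, 2), (-2, 1), (-3, 1)]
Fold 1: move[4]->U => UULLUL VALID
Fold 2: move[4]->R => UULLRL INVALID (collision), skipped
Fold 3: move[5]->D => UULLUD INVALID (collision), skipped

Answer: VXX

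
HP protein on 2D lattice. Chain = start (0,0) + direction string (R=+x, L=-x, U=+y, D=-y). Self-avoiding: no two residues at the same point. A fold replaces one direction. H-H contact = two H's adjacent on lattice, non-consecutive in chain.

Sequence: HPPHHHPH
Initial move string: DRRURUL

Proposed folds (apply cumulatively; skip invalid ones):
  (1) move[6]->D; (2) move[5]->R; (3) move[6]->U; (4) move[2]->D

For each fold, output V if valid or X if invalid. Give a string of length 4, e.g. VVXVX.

Answer: XXVX

Derivation:
Initial: DRRURUL -> [(0, 0), (0, -1), (1, -1), (2, -1), (2, 0), (3, 0), (3, 1), (2, 1)]
Fold 1: move[6]->D => DRRURUD INVALID (collision), skipped
Fold 2: move[5]->R => DRRURRL INVALID (collision), skipped
Fold 3: move[6]->U => DRRURUU VALID
Fold 4: move[2]->D => DRDURUU INVALID (collision), skipped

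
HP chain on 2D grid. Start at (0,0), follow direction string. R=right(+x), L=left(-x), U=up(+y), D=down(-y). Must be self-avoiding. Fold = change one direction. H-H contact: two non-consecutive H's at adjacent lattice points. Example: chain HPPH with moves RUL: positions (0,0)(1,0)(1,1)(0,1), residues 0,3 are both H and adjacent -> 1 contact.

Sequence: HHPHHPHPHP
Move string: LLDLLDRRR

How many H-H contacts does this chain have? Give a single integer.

Answer: 1

Derivation:
Positions: [(0, 0), (-1, 0), (-2, 0), (-2, -1), (-3, -1), (-4, -1), (-4, -2), (-3, -2), (-2, -2), (-1, -2)]
H-H contact: residue 3 @(-2,-1) - residue 8 @(-2, -2)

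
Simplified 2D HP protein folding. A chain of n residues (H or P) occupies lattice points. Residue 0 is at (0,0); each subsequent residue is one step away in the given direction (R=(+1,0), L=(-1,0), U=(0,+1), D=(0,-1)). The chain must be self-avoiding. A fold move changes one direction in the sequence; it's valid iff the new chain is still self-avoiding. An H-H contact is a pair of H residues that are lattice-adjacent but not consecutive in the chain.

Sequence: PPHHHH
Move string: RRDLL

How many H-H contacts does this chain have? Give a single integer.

Answer: 0

Derivation:
Positions: [(0, 0), (1, 0), (2, 0), (2, -1), (1, -1), (0, -1)]
No H-H contacts found.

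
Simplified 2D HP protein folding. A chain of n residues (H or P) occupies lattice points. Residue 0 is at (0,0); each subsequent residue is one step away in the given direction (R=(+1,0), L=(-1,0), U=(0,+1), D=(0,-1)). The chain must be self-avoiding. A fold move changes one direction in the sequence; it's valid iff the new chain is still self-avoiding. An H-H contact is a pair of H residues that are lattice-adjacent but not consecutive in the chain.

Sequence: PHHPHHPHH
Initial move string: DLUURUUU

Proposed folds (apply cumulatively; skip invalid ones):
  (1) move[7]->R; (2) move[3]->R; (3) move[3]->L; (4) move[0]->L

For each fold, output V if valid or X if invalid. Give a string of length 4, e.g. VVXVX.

Initial: DLUURUUU -> [(0, 0), (0, -1), (-1, -1), (-1, 0), (-1, 1), (0, 1), (0, 2), (0, 3), (0, 4)]
Fold 1: move[7]->R => DLUURUUR VALID
Fold 2: move[3]->R => DLURRUUR INVALID (collision), skipped
Fold 3: move[3]->L => DLULRUUR INVALID (collision), skipped
Fold 4: move[0]->L => LLUURUUR VALID

Answer: VXXV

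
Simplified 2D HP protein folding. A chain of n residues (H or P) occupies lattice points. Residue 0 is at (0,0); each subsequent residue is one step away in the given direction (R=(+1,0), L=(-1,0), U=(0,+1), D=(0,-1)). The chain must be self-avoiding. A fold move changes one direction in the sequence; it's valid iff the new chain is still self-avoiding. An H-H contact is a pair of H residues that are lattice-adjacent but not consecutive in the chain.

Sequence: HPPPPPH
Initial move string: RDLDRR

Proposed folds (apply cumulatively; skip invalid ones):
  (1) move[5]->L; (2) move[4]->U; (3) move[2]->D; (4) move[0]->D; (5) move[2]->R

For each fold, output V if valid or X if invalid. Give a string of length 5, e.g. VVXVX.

Answer: XXVVV

Derivation:
Initial: RDLDRR -> [(0, 0), (1, 0), (1, -1), (0, -1), (0, -2), (1, -2), (2, -2)]
Fold 1: move[5]->L => RDLDRL INVALID (collision), skipped
Fold 2: move[4]->U => RDLDUR INVALID (collision), skipped
Fold 3: move[2]->D => RDDDRR VALID
Fold 4: move[0]->D => DDDDRR VALID
Fold 5: move[2]->R => DDRDRR VALID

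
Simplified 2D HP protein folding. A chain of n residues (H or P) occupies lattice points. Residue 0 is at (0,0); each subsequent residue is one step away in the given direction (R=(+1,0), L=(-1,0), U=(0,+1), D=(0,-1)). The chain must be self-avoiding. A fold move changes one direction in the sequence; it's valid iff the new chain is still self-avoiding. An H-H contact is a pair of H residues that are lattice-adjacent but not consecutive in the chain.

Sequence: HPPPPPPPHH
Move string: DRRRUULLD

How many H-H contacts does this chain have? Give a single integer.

Answer: 1

Derivation:
Positions: [(0, 0), (0, -1), (1, -1), (2, -1), (3, -1), (3, 0), (3, 1), (2, 1), (1, 1), (1, 0)]
H-H contact: residue 0 @(0,0) - residue 9 @(1, 0)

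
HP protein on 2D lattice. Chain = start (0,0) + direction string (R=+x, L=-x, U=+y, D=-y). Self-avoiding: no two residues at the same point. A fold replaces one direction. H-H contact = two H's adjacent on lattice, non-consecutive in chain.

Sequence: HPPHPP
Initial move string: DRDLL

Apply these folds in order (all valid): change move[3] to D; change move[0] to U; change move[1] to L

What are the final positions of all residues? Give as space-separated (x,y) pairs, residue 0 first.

Initial moves: DRDLL
Fold: move[3]->D => DRDDL (positions: [(0, 0), (0, -1), (1, -1), (1, -2), (1, -3), (0, -3)])
Fold: move[0]->U => URDDL (positions: [(0, 0), (0, 1), (1, 1), (1, 0), (1, -1), (0, -1)])
Fold: move[1]->L => ULDDL (positions: [(0, 0), (0, 1), (-1, 1), (-1, 0), (-1, -1), (-2, -1)])

Answer: (0,0) (0,1) (-1,1) (-1,0) (-1,-1) (-2,-1)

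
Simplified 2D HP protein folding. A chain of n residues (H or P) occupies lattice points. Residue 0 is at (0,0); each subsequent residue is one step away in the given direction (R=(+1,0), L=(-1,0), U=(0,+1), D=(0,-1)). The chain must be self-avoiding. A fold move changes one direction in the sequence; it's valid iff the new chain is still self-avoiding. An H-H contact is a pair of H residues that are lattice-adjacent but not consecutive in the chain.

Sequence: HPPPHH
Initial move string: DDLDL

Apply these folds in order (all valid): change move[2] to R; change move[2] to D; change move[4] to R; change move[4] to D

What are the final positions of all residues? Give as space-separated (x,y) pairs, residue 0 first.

Answer: (0,0) (0,-1) (0,-2) (0,-3) (0,-4) (0,-5)

Derivation:
Initial moves: DDLDL
Fold: move[2]->R => DDRDL (positions: [(0, 0), (0, -1), (0, -2), (1, -2), (1, -3), (0, -3)])
Fold: move[2]->D => DDDDL (positions: [(0, 0), (0, -1), (0, -2), (0, -3), (0, -4), (-1, -4)])
Fold: move[4]->R => DDDDR (positions: [(0, 0), (0, -1), (0, -2), (0, -3), (0, -4), (1, -4)])
Fold: move[4]->D => DDDDD (positions: [(0, 0), (0, -1), (0, -2), (0, -3), (0, -4), (0, -5)])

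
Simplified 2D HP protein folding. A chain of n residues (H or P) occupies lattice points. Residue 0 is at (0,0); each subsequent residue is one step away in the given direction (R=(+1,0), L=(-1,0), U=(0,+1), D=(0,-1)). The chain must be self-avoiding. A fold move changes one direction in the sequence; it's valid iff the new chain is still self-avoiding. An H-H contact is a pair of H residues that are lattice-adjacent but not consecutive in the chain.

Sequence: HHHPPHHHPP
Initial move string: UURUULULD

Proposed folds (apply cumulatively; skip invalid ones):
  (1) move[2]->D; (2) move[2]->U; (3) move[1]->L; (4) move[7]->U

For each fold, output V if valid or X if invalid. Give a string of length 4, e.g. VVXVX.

Answer: XVVX

Derivation:
Initial: UURUULULD -> [(0, 0), (0, 1), (0, 2), (1, 2), (1, 3), (1, 4), (0, 4), (0, 5), (-1, 5), (-1, 4)]
Fold 1: move[2]->D => UUDUULULD INVALID (collision), skipped
Fold 2: move[2]->U => UUUUULULD VALID
Fold 3: move[1]->L => ULUUULULD VALID
Fold 4: move[7]->U => ULUUULUUD INVALID (collision), skipped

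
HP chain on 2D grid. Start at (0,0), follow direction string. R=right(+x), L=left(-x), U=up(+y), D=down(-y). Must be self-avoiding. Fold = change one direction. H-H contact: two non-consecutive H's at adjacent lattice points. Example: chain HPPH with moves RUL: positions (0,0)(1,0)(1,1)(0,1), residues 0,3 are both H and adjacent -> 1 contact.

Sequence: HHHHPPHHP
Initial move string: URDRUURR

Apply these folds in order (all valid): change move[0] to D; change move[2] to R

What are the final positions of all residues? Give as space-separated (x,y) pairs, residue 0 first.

Answer: (0,0) (0,-1) (1,-1) (2,-1) (3,-1) (3,0) (3,1) (4,1) (5,1)

Derivation:
Initial moves: URDRUURR
Fold: move[0]->D => DRDRUURR (positions: [(0, 0), (0, -1), (1, -1), (1, -2), (2, -2), (2, -1), (2, 0), (3, 0), (4, 0)])
Fold: move[2]->R => DRRRUURR (positions: [(0, 0), (0, -1), (1, -1), (2, -1), (3, -1), (3, 0), (3, 1), (4, 1), (5, 1)])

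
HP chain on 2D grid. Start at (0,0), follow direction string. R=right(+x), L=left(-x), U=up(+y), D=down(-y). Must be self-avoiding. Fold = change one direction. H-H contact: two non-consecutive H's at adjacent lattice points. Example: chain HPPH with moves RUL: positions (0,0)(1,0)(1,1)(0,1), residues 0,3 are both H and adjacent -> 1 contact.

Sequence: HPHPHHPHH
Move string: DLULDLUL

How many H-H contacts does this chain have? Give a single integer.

Answer: 2

Derivation:
Positions: [(0, 0), (0, -1), (-1, -1), (-1, 0), (-2, 0), (-2, -1), (-3, -1), (-3, 0), (-4, 0)]
H-H contact: residue 2 @(-1,-1) - residue 5 @(-2, -1)
H-H contact: residue 4 @(-2,0) - residue 7 @(-3, 0)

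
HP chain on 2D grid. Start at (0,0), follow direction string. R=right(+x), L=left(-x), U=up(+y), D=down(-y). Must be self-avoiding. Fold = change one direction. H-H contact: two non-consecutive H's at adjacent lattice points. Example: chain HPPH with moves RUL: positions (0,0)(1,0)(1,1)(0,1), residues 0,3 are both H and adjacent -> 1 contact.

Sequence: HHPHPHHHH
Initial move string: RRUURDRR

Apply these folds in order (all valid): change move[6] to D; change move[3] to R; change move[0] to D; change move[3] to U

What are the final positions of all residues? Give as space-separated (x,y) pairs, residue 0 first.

Answer: (0,0) (0,-1) (1,-1) (1,0) (1,1) (2,1) (2,0) (2,-1) (3,-1)

Derivation:
Initial moves: RRUURDRR
Fold: move[6]->D => RRUURDDR (positions: [(0, 0), (1, 0), (2, 0), (2, 1), (2, 2), (3, 2), (3, 1), (3, 0), (4, 0)])
Fold: move[3]->R => RRURRDDR (positions: [(0, 0), (1, 0), (2, 0), (2, 1), (3, 1), (4, 1), (4, 0), (4, -1), (5, -1)])
Fold: move[0]->D => DRURRDDR (positions: [(0, 0), (0, -1), (1, -1), (1, 0), (2, 0), (3, 0), (3, -1), (3, -2), (4, -2)])
Fold: move[3]->U => DRUURDDR (positions: [(0, 0), (0, -1), (1, -1), (1, 0), (1, 1), (2, 1), (2, 0), (2, -1), (3, -1)])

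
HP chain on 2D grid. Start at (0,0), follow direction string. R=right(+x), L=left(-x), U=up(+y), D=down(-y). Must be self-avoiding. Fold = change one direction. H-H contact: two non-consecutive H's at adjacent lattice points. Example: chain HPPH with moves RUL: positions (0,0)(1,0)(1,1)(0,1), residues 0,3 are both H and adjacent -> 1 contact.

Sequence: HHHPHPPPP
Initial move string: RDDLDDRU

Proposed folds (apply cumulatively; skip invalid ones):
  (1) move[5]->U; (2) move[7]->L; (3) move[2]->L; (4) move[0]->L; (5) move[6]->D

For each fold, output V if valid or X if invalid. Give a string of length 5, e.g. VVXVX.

Answer: XXVVX

Derivation:
Initial: RDDLDDRU -> [(0, 0), (1, 0), (1, -1), (1, -2), (0, -2), (0, -3), (0, -4), (1, -4), (1, -3)]
Fold 1: move[5]->U => RDDLDURU INVALID (collision), skipped
Fold 2: move[7]->L => RDDLDDRL INVALID (collision), skipped
Fold 3: move[2]->L => RDLLDDRU VALID
Fold 4: move[0]->L => LDLLDDRU VALID
Fold 5: move[6]->D => LDLLDDDU INVALID (collision), skipped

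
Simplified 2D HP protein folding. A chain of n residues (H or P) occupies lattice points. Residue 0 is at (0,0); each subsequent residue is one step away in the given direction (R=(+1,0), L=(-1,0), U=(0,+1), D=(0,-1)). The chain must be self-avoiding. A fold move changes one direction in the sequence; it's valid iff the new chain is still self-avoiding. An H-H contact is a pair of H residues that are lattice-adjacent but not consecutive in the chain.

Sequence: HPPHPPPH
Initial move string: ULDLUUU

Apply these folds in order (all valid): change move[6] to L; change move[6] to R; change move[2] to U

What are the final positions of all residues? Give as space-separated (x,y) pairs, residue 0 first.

Answer: (0,0) (0,1) (-1,1) (-1,2) (-2,2) (-2,3) (-2,4) (-1,4)

Derivation:
Initial moves: ULDLUUU
Fold: move[6]->L => ULDLUUL (positions: [(0, 0), (0, 1), (-1, 1), (-1, 0), (-2, 0), (-2, 1), (-2, 2), (-3, 2)])
Fold: move[6]->R => ULDLUUR (positions: [(0, 0), (0, 1), (-1, 1), (-1, 0), (-2, 0), (-2, 1), (-2, 2), (-1, 2)])
Fold: move[2]->U => ULULUUR (positions: [(0, 0), (0, 1), (-1, 1), (-1, 2), (-2, 2), (-2, 3), (-2, 4), (-1, 4)])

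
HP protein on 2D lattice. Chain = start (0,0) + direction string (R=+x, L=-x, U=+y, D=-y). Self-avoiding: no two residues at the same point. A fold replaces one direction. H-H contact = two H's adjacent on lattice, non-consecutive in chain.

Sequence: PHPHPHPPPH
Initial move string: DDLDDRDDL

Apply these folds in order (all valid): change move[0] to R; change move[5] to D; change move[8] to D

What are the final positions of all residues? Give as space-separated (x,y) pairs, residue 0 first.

Answer: (0,0) (1,0) (1,-1) (0,-1) (0,-2) (0,-3) (0,-4) (0,-5) (0,-6) (0,-7)

Derivation:
Initial moves: DDLDDRDDL
Fold: move[0]->R => RDLDDRDDL (positions: [(0, 0), (1, 0), (1, -1), (0, -1), (0, -2), (0, -3), (1, -3), (1, -4), (1, -5), (0, -5)])
Fold: move[5]->D => RDLDDDDDL (positions: [(0, 0), (1, 0), (1, -1), (0, -1), (0, -2), (0, -3), (0, -4), (0, -5), (0, -6), (-1, -6)])
Fold: move[8]->D => RDLDDDDDD (positions: [(0, 0), (1, 0), (1, -1), (0, -1), (0, -2), (0, -3), (0, -4), (0, -5), (0, -6), (0, -7)])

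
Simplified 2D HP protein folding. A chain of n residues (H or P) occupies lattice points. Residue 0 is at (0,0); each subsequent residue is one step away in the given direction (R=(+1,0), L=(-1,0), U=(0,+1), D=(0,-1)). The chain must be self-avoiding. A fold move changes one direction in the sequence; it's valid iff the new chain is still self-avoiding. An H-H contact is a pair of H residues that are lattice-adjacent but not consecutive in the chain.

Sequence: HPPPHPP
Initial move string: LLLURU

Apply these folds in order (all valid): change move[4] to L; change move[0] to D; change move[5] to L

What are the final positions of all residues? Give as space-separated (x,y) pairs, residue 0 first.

Initial moves: LLLURU
Fold: move[4]->L => LLLULU (positions: [(0, 0), (-1, 0), (-2, 0), (-3, 0), (-3, 1), (-4, 1), (-4, 2)])
Fold: move[0]->D => DLLULU (positions: [(0, 0), (0, -1), (-1, -1), (-2, -1), (-2, 0), (-3, 0), (-3, 1)])
Fold: move[5]->L => DLLULL (positions: [(0, 0), (0, -1), (-1, -1), (-2, -1), (-2, 0), (-3, 0), (-4, 0)])

Answer: (0,0) (0,-1) (-1,-1) (-2,-1) (-2,0) (-3,0) (-4,0)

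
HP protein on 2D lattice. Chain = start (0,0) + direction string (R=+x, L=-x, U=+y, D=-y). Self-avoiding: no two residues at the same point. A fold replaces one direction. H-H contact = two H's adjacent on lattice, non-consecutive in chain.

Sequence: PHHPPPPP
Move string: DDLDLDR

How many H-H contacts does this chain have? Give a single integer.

Answer: 0

Derivation:
Positions: [(0, 0), (0, -1), (0, -2), (-1, -2), (-1, -3), (-2, -3), (-2, -4), (-1, -4)]
No H-H contacts found.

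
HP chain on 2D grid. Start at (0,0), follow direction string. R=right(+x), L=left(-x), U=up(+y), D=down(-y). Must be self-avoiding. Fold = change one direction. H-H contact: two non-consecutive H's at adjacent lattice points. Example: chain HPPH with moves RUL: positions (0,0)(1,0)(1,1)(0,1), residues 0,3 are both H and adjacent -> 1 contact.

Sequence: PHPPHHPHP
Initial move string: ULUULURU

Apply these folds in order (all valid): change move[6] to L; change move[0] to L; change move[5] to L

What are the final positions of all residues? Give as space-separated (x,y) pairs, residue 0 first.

Answer: (0,0) (-1,0) (-2,0) (-2,1) (-2,2) (-3,2) (-4,2) (-5,2) (-5,3)

Derivation:
Initial moves: ULUULURU
Fold: move[6]->L => ULUULULU (positions: [(0, 0), (0, 1), (-1, 1), (-1, 2), (-1, 3), (-2, 3), (-2, 4), (-3, 4), (-3, 5)])
Fold: move[0]->L => LLUULULU (positions: [(0, 0), (-1, 0), (-2, 0), (-2, 1), (-2, 2), (-3, 2), (-3, 3), (-4, 3), (-4, 4)])
Fold: move[5]->L => LLUULLLU (positions: [(0, 0), (-1, 0), (-2, 0), (-2, 1), (-2, 2), (-3, 2), (-4, 2), (-5, 2), (-5, 3)])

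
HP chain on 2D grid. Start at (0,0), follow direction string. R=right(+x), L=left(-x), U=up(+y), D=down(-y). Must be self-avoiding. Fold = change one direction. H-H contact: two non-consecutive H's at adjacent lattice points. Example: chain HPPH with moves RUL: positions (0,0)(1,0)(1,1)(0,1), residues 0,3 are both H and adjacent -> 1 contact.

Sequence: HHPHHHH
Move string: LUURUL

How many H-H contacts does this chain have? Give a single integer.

Answer: 1

Derivation:
Positions: [(0, 0), (-1, 0), (-1, 1), (-1, 2), (0, 2), (0, 3), (-1, 3)]
H-H contact: residue 3 @(-1,2) - residue 6 @(-1, 3)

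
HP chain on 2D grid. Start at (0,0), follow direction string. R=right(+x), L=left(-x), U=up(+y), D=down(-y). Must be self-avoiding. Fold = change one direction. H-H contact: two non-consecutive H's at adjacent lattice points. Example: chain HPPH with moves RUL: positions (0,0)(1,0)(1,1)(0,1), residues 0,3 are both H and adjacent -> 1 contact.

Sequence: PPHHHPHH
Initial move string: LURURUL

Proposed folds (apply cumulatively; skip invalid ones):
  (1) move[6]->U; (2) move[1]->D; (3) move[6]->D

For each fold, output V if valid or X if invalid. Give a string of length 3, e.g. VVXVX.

Answer: VXX

Derivation:
Initial: LURURUL -> [(0, 0), (-1, 0), (-1, 1), (0, 1), (0, 2), (1, 2), (1, 3), (0, 3)]
Fold 1: move[6]->U => LURURUU VALID
Fold 2: move[1]->D => LDRURUU INVALID (collision), skipped
Fold 3: move[6]->D => LURURUD INVALID (collision), skipped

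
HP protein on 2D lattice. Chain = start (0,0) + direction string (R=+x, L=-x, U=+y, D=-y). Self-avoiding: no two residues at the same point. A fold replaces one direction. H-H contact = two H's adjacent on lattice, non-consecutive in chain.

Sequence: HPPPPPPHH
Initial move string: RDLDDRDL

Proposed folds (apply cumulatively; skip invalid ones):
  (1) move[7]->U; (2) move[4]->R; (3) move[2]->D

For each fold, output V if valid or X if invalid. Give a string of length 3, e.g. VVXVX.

Answer: XVV

Derivation:
Initial: RDLDDRDL -> [(0, 0), (1, 0), (1, -1), (0, -1), (0, -2), (0, -3), (1, -3), (1, -4), (0, -4)]
Fold 1: move[7]->U => RDLDDRDU INVALID (collision), skipped
Fold 2: move[4]->R => RDLDRRDL VALID
Fold 3: move[2]->D => RDDDRRDL VALID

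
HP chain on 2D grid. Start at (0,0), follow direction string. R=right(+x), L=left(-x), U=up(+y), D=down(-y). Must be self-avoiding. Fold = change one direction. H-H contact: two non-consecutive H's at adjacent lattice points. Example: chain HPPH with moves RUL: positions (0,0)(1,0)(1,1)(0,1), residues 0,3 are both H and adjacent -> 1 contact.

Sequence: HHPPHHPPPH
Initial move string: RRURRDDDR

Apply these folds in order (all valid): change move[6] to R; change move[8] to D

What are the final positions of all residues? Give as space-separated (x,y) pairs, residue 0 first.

Answer: (0,0) (1,0) (2,0) (2,1) (3,1) (4,1) (4,0) (5,0) (5,-1) (5,-2)

Derivation:
Initial moves: RRURRDDDR
Fold: move[6]->R => RRURRDRDR (positions: [(0, 0), (1, 0), (2, 0), (2, 1), (3, 1), (4, 1), (4, 0), (5, 0), (5, -1), (6, -1)])
Fold: move[8]->D => RRURRDRDD (positions: [(0, 0), (1, 0), (2, 0), (2, 1), (3, 1), (4, 1), (4, 0), (5, 0), (5, -1), (5, -2)])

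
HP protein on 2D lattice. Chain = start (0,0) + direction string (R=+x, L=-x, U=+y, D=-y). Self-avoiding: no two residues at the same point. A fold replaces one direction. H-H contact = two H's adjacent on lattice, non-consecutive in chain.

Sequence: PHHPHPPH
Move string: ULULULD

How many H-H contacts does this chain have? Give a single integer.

Answer: 1

Derivation:
Positions: [(0, 0), (0, 1), (-1, 1), (-1, 2), (-2, 2), (-2, 3), (-3, 3), (-3, 2)]
H-H contact: residue 4 @(-2,2) - residue 7 @(-3, 2)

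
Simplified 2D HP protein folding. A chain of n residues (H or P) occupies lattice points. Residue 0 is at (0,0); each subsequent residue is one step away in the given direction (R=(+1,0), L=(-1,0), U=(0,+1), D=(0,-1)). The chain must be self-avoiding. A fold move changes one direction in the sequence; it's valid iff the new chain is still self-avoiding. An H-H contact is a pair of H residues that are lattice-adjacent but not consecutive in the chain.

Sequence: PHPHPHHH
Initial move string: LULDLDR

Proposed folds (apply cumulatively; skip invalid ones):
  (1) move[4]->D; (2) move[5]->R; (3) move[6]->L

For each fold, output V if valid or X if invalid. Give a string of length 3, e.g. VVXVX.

Answer: VVX

Derivation:
Initial: LULDLDR -> [(0, 0), (-1, 0), (-1, 1), (-2, 1), (-2, 0), (-3, 0), (-3, -1), (-2, -1)]
Fold 1: move[4]->D => LULDDDR VALID
Fold 2: move[5]->R => LULDDRR VALID
Fold 3: move[6]->L => LULDDRL INVALID (collision), skipped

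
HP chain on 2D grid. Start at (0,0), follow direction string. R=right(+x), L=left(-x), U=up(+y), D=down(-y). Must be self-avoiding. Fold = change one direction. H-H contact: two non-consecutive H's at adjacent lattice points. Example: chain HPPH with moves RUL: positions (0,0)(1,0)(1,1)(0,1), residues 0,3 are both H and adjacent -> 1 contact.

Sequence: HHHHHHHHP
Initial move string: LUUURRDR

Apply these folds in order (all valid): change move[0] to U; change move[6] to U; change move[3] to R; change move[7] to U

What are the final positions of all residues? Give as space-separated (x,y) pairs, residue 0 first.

Answer: (0,0) (0,1) (0,2) (0,3) (1,3) (2,3) (3,3) (3,4) (3,5)

Derivation:
Initial moves: LUUURRDR
Fold: move[0]->U => UUUURRDR (positions: [(0, 0), (0, 1), (0, 2), (0, 3), (0, 4), (1, 4), (2, 4), (2, 3), (3, 3)])
Fold: move[6]->U => UUUURRUR (positions: [(0, 0), (0, 1), (0, 2), (0, 3), (0, 4), (1, 4), (2, 4), (2, 5), (3, 5)])
Fold: move[3]->R => UUURRRUR (positions: [(0, 0), (0, 1), (0, 2), (0, 3), (1, 3), (2, 3), (3, 3), (3, 4), (4, 4)])
Fold: move[7]->U => UUURRRUU (positions: [(0, 0), (0, 1), (0, 2), (0, 3), (1, 3), (2, 3), (3, 3), (3, 4), (3, 5)])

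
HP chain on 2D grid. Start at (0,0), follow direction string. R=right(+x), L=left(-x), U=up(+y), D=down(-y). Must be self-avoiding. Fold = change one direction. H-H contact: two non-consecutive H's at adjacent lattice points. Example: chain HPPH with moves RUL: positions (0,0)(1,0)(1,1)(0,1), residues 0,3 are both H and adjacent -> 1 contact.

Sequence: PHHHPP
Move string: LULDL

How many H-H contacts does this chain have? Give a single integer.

Answer: 0

Derivation:
Positions: [(0, 0), (-1, 0), (-1, 1), (-2, 1), (-2, 0), (-3, 0)]
No H-H contacts found.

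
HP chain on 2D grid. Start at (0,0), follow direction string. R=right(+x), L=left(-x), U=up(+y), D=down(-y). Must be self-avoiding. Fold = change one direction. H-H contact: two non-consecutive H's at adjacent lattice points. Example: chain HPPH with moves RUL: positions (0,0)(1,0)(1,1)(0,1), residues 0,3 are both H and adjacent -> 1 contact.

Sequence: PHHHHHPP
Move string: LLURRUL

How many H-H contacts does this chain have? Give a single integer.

Positions: [(0, 0), (-1, 0), (-2, 0), (-2, 1), (-1, 1), (0, 1), (0, 2), (-1, 2)]
H-H contact: residue 1 @(-1,0) - residue 4 @(-1, 1)

Answer: 1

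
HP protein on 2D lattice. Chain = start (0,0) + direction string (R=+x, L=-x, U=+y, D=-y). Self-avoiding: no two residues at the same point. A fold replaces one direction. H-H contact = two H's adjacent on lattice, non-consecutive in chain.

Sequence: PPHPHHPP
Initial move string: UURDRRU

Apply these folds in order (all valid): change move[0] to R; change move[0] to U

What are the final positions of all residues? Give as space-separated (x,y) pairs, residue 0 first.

Initial moves: UURDRRU
Fold: move[0]->R => RURDRRU (positions: [(0, 0), (1, 0), (1, 1), (2, 1), (2, 0), (3, 0), (4, 0), (4, 1)])
Fold: move[0]->U => UURDRRU (positions: [(0, 0), (0, 1), (0, 2), (1, 2), (1, 1), (2, 1), (3, 1), (3, 2)])

Answer: (0,0) (0,1) (0,2) (1,2) (1,1) (2,1) (3,1) (3,2)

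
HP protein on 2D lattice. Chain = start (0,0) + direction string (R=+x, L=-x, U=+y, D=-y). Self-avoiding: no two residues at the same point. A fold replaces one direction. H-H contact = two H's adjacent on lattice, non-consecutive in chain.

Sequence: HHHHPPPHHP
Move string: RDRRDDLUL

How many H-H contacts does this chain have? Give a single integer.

Positions: [(0, 0), (1, 0), (1, -1), (2, -1), (3, -1), (3, -2), (3, -3), (2, -3), (2, -2), (1, -2)]
H-H contact: residue 3 @(2,-1) - residue 8 @(2, -2)

Answer: 1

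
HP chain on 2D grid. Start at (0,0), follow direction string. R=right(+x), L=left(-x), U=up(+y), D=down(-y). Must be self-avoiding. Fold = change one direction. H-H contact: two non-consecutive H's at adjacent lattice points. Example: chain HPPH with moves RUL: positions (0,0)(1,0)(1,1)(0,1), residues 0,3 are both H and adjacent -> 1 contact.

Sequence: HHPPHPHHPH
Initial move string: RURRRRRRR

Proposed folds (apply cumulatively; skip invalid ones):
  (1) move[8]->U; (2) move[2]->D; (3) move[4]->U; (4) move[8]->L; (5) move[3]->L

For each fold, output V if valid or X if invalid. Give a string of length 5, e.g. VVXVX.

Initial: RURRRRRRR -> [(0, 0), (1, 0), (1, 1), (2, 1), (3, 1), (4, 1), (5, 1), (6, 1), (7, 1), (8, 1)]
Fold 1: move[8]->U => RURRRRRRU VALID
Fold 2: move[2]->D => RUDRRRRRU INVALID (collision), skipped
Fold 3: move[4]->U => RURRURRRU VALID
Fold 4: move[8]->L => RURRURRRL INVALID (collision), skipped
Fold 5: move[3]->L => RURLURRRU INVALID (collision), skipped

Answer: VXVXX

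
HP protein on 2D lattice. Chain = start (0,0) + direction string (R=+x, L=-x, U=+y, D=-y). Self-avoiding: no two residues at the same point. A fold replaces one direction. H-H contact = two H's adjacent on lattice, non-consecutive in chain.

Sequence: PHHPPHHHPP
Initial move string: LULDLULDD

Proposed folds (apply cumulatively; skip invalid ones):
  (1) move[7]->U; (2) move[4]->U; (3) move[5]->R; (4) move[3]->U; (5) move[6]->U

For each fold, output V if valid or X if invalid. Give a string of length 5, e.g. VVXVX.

Answer: XXXVX

Derivation:
Initial: LULDLULDD -> [(0, 0), (-1, 0), (-1, 1), (-2, 1), (-2, 0), (-3, 0), (-3, 1), (-4, 1), (-4, 0), (-4, -1)]
Fold 1: move[7]->U => LULDLULUD INVALID (collision), skipped
Fold 2: move[4]->U => LULDUULDD INVALID (collision), skipped
Fold 3: move[5]->R => LULDLRLDD INVALID (collision), skipped
Fold 4: move[3]->U => LULULULDD VALID
Fold 5: move[6]->U => LULULUUDD INVALID (collision), skipped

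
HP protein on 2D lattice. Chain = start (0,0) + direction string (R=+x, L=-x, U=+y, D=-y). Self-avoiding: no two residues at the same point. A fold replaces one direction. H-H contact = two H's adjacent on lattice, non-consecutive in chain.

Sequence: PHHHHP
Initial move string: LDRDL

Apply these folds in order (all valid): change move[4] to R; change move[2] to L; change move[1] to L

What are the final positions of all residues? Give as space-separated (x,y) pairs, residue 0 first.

Answer: (0,0) (-1,0) (-2,0) (-3,0) (-3,-1) (-2,-1)

Derivation:
Initial moves: LDRDL
Fold: move[4]->R => LDRDR (positions: [(0, 0), (-1, 0), (-1, -1), (0, -1), (0, -2), (1, -2)])
Fold: move[2]->L => LDLDR (positions: [(0, 0), (-1, 0), (-1, -1), (-2, -1), (-2, -2), (-1, -2)])
Fold: move[1]->L => LLLDR (positions: [(0, 0), (-1, 0), (-2, 0), (-3, 0), (-3, -1), (-2, -1)])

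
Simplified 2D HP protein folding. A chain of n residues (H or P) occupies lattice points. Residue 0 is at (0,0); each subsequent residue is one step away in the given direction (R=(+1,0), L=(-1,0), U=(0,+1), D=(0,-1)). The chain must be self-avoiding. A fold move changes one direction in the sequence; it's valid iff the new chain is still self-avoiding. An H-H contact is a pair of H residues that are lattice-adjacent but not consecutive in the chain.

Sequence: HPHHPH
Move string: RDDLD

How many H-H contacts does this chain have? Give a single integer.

Positions: [(0, 0), (1, 0), (1, -1), (1, -2), (0, -2), (0, -3)]
No H-H contacts found.

Answer: 0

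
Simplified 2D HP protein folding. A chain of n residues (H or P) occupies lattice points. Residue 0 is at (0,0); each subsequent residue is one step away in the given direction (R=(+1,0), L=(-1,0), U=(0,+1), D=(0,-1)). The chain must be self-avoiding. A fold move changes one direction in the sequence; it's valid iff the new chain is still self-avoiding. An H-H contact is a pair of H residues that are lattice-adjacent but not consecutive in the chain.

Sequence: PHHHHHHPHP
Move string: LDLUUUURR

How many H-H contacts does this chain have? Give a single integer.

Positions: [(0, 0), (-1, 0), (-1, -1), (-2, -1), (-2, 0), (-2, 1), (-2, 2), (-2, 3), (-1, 3), (0, 3)]
H-H contact: residue 1 @(-1,0) - residue 4 @(-2, 0)

Answer: 1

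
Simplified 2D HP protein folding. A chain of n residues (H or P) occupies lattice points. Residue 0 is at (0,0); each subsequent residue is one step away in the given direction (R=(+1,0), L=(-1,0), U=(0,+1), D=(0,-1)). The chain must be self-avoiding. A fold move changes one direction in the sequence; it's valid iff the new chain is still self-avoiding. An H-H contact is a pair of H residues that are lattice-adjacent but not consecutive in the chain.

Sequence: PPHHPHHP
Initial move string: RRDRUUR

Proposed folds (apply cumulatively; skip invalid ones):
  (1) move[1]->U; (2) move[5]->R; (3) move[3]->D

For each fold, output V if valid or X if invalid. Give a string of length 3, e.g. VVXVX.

Answer: XVX

Derivation:
Initial: RRDRUUR -> [(0, 0), (1, 0), (2, 0), (2, -1), (3, -1), (3, 0), (3, 1), (4, 1)]
Fold 1: move[1]->U => RUDRUUR INVALID (collision), skipped
Fold 2: move[5]->R => RRDRURR VALID
Fold 3: move[3]->D => RRDDURR INVALID (collision), skipped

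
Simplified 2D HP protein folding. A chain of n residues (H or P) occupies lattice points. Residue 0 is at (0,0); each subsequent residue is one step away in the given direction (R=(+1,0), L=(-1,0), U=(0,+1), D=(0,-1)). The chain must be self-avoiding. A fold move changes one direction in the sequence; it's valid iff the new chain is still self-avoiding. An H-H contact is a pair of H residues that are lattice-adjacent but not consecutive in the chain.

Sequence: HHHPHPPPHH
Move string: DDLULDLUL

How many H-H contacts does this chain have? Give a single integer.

Answer: 1

Derivation:
Positions: [(0, 0), (0, -1), (0, -2), (-1, -2), (-1, -1), (-2, -1), (-2, -2), (-3, -2), (-3, -1), (-4, -1)]
H-H contact: residue 1 @(0,-1) - residue 4 @(-1, -1)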